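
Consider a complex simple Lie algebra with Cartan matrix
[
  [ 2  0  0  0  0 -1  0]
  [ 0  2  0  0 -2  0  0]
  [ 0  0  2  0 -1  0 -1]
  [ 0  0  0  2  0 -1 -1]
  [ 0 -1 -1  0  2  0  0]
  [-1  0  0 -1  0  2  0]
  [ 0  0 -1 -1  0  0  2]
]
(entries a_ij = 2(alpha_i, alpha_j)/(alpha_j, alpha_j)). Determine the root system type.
type C_7

The matrix has rank 7 with 2's on the diagonal. Reading the off-diagonal entries as Dynkin edges (a single edge where a_ij = a_ji = -1; a double or triple edge where a_ij * a_ji = 2 or 3), the diagram is a chain of 7 nodes with a double edge at one end; the terminal node there is the unique long simple root (C_7). One simple-root ordering that puts it in standard form is (alpha_1, alpha_6, alpha_4, alpha_7, alpha_3, alpha_5, alpha_2). So the algebra is type C_7, i.e. sp(14).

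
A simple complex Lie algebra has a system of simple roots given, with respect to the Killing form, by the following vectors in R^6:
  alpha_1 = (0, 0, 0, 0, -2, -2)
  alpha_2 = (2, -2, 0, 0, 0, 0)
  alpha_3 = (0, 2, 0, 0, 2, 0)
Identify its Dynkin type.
Compute the Cartan integers a_ij = 2(alpha_i, alpha_j)/(alpha_j, alpha_j); the resulting 3x3 Cartan matrix is
[[2, 0, -1], [0, 2, -1], [-1, -1, 2]].
All simple roots have the same length, so the diagram is simply laced. The associated Dynkin diagram is a chain of 3 nodes with single edges (A_3), so the type is A_3 (the algebra sl(4)).

type A_3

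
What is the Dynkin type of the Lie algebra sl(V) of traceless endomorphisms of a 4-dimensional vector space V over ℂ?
A_3

This is sl(4), which has dimension 4^2 - 1 = 15 and rank 4 - 1 = 3 (a Cartan subalgebra is the diagonal traceless matrices). In the classification of classical Lie algebras, the special linear algebra sl(n+1) has type A_n; here n = 3, so the Dynkin diagram is a chain of 3 nodes with single edges (A_3). Hence the type is A_3.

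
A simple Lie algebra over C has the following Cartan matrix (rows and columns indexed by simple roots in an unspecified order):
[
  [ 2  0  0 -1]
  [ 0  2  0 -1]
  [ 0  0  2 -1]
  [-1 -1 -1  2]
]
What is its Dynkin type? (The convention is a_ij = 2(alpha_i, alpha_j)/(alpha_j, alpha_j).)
The matrix has rank 4 with 2's on the diagonal. Reading the off-diagonal entries as Dynkin edges (a single edge where a_ij = a_ji = -1; a double or triple edge where a_ij * a_ji = 2 or 3), the diagram is a chain of 2 nodes with a fork of two nodes at one end (D_4). One simple-root ordering that puts it in standard form is (alpha_2, alpha_4, alpha_1, alpha_3). So the algebra is type D_4, i.e. so(8).

type D_4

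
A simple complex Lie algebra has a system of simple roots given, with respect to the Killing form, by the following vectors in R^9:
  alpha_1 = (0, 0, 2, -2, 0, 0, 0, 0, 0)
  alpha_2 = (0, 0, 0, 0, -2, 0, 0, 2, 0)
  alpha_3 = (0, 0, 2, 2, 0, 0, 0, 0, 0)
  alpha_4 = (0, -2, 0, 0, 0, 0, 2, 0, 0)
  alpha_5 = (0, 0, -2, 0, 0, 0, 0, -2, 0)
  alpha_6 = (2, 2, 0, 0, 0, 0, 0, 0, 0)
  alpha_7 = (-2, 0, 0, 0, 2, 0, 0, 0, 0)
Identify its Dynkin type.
D_7

Compute the Cartan integers a_ij = 2(alpha_i, alpha_j)/(alpha_j, alpha_j); the resulting 7x7 Cartan matrix is
[[2, 0, 0, 0, -1, 0, 0], [0, 2, 0, 0, -1, 0, -1], [0, 0, 2, 0, -1, 0, 0], [0, 0, 0, 2, 0, -1, 0], [-1, -1, -1, 0, 2, 0, 0], [0, 0, 0, -1, 0, 2, -1], [0, -1, 0, 0, 0, -1, 2]].
All simple roots have the same length, so the diagram is simply laced. The associated Dynkin diagram is a chain of 5 nodes with a fork of two nodes at one end (D_7), so the type is D_7 (the algebra so(14)).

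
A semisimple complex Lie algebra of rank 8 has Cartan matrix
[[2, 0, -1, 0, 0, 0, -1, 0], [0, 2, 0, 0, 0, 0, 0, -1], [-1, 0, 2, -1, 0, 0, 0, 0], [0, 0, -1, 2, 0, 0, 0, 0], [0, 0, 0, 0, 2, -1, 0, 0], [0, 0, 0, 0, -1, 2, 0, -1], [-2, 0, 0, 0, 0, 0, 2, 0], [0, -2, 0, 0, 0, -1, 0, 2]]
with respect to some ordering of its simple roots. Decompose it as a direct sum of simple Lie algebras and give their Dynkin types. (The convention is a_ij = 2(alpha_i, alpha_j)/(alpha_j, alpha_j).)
The diagram associated to this matrix has two connected components: the simple roots {alpha_2, alpha_5, alpha_6, alpha_8} form a chain of 4 nodes with a double edge at one end; the terminal node there is the unique short simple root (B_4), and {alpha_1, alpha_3, alpha_4, alpha_7} form a chain of 4 nodes with a double edge at one end; the terminal node there is the unique long simple root (C_4). A semisimple Lie algebra decomposes uniquely as the direct sum of simple ideals, one per connected component of its Dynkin diagram, so g ≅ B_4 ⊕ C_4 (dimension 36 + 36 = 72).

type B_4 + type C_4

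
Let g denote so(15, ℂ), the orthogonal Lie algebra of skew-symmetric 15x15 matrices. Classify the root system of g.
This is so(15) with 15 odd, which has dimension 15(15-1)/2 = 105 and rank (15-1)/2 = 7. In the classification of classical Lie algebras, the orthogonal algebra so(2n+1) in an odd number of variables has type B_n; here n = 7, so the Dynkin diagram is a chain of 7 nodes with a double edge at one end; the terminal node there is the unique short simple root (B_7). Hence the type is B_7.

B_7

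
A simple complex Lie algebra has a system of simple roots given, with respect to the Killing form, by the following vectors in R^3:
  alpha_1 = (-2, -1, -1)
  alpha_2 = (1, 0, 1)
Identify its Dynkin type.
G2

Compute the Cartan integers a_ij = 2(alpha_i, alpha_j)/(alpha_j, alpha_j); the resulting 2x2 Cartan matrix is
[[2, -3], [-1, 2]].
The roots have two lengths (squared-length ratio 3:1); the short ones are alpha_{2}. The associated Dynkin diagram is two nodes joined by a triple edge (G_2), so the type is G_2.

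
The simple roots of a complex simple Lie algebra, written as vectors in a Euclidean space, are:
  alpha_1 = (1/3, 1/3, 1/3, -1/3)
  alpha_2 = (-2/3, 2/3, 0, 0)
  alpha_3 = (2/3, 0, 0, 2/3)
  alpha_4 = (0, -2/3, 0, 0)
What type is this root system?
Compute the Cartan integers a_ij = 2(alpha_i, alpha_j)/(alpha_j, alpha_j); the resulting 4x4 Cartan matrix is
[[2, 0, 0, -1], [0, 2, -1, -2], [0, -1, 2, 0], [-1, -1, 0, 2]].
The roots have two lengths (squared-length ratio 2:1); the short ones are alpha_{1,4}. The associated Dynkin diagram is a chain of 4 nodes with a double edge between the middle two (F_4), so the type is F_4.

F4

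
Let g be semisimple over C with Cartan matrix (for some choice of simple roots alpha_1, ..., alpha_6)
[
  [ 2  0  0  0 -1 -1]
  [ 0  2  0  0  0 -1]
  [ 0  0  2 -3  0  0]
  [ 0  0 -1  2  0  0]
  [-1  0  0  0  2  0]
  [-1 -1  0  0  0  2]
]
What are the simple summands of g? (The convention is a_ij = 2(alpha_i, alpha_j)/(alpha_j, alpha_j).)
A4 ⊕ G2

The diagram associated to this matrix has two connected components: the simple roots {alpha_1, alpha_2, alpha_5, alpha_6} form a chain of 4 nodes with single edges (A_4), and {alpha_3, alpha_4} form two nodes joined by a triple edge (G_2). A semisimple Lie algebra decomposes uniquely as the direct sum of simple ideals, one per connected component of its Dynkin diagram, so g ≅ A_4 ⊕ G_2 (dimension 24 + 14 = 38).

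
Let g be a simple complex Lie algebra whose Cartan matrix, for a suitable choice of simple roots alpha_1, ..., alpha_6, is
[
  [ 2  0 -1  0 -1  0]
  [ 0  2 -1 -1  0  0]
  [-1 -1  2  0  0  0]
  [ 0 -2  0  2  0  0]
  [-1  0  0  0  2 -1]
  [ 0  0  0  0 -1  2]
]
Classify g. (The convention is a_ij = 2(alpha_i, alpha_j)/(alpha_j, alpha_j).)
The matrix has rank 6 with 2's on the diagonal. Reading the off-diagonal entries as Dynkin edges (a single edge where a_ij = a_ji = -1; a double or triple edge where a_ij * a_ji = 2 or 3), the diagram is a chain of 6 nodes with a double edge at one end; the terminal node there is the unique long simple root (C_6). One simple-root ordering that puts it in standard form is (alpha_6, alpha_5, alpha_1, alpha_3, alpha_2, alpha_4). So the algebra is type C_6, i.e. sp(12).

type C_6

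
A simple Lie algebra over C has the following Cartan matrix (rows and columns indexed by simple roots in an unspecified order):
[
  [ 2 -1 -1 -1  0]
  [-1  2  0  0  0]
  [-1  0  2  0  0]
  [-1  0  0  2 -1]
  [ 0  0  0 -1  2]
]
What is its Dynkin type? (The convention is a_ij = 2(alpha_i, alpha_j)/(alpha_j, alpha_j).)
D_5

The matrix has rank 5 with 2's on the diagonal. Reading the off-diagonal entries as Dynkin edges (a single edge where a_ij = a_ji = -1; a double or triple edge where a_ij * a_ji = 2 or 3), the diagram is a chain of 3 nodes with a fork of two nodes at one end (D_5). One simple-root ordering that puts it in standard form is (alpha_5, alpha_4, alpha_1, alpha_2, alpha_3). So the algebra is type D_5, i.e. so(10).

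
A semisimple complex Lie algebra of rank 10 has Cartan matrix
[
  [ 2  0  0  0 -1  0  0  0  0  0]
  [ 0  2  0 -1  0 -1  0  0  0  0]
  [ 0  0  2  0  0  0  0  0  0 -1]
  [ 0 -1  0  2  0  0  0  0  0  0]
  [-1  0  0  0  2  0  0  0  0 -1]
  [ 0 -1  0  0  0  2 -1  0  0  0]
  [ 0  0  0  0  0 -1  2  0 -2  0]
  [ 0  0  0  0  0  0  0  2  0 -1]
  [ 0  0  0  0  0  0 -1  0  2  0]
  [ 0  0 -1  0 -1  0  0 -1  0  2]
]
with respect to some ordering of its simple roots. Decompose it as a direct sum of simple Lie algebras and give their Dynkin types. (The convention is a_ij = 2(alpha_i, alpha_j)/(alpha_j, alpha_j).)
The diagram associated to this matrix has two connected components: the simple roots {alpha_2, alpha_4, alpha_6, alpha_7, alpha_9} form a chain of 5 nodes with a double edge at one end; the terminal node there is the unique short simple root (B_5), and {alpha_1, alpha_3, alpha_5, alpha_8, alpha_10} form a chain of 3 nodes with a fork of two nodes at one end (D_5). A semisimple Lie algebra decomposes uniquely as the direct sum of simple ideals, one per connected component of its Dynkin diagram, so g ≅ B_5 ⊕ D_5 (dimension 55 + 45 = 100).

B_5 + D_5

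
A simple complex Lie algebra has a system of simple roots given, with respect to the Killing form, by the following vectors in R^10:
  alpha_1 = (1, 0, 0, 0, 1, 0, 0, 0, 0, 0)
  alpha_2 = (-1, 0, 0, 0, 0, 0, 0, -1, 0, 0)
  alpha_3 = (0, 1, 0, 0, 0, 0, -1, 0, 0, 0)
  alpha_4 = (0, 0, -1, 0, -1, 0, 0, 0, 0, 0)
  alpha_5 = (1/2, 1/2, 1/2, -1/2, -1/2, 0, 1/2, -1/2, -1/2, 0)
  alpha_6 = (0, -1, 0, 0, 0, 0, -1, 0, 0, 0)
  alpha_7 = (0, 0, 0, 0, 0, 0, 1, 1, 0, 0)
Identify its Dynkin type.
Compute the Cartan integers a_ij = 2(alpha_i, alpha_j)/(alpha_j, alpha_j); the resulting 7x7 Cartan matrix is
[[2, -1, 0, -1, 0, 0, 0], [-1, 2, 0, 0, 0, 0, -1], [0, 0, 2, 0, 0, 0, -1], [-1, 0, 0, 2, 0, 0, 0], [0, 0, 0, 0, 2, -1, 0], [0, 0, 0, 0, -1, 2, -1], [0, -1, -1, 0, 0, -1, 2]].
All simple roots have the same length, so the diagram is simply laced. The associated Dynkin diagram is a chain of 6 nodes with one extra node attached to the third node from one end (E_7), so the type is E_7.

E_7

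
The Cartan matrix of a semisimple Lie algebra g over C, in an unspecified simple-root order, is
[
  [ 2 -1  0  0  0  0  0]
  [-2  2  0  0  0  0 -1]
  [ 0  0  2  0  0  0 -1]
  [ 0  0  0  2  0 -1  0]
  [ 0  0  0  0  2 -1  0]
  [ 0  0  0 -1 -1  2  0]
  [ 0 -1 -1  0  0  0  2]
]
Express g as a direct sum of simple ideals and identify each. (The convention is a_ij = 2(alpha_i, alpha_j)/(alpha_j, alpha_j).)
type A_3 + type B_4

The diagram associated to this matrix has two connected components: the simple roots {alpha_4, alpha_5, alpha_6} form a chain of 3 nodes with single edges (A_3), and {alpha_1, alpha_2, alpha_3, alpha_7} form a chain of 4 nodes with a double edge at one end; the terminal node there is the unique short simple root (B_4). A semisimple Lie algebra decomposes uniquely as the direct sum of simple ideals, one per connected component of its Dynkin diagram, so g ≅ A_3 ⊕ B_4 (dimension 15 + 36 = 51).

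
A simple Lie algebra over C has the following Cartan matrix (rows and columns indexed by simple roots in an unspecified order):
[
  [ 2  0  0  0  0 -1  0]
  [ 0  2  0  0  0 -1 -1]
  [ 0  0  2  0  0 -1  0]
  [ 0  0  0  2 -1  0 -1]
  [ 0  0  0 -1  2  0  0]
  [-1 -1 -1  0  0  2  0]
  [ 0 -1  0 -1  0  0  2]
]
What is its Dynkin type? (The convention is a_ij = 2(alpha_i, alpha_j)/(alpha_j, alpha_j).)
D_7

The matrix has rank 7 with 2's on the diagonal. Reading the off-diagonal entries as Dynkin edges (a single edge where a_ij = a_ji = -1; a double or triple edge where a_ij * a_ji = 2 or 3), the diagram is a chain of 5 nodes with a fork of two nodes at one end (D_7). One simple-root ordering that puts it in standard form is (alpha_5, alpha_4, alpha_7, alpha_2, alpha_6, alpha_1, alpha_3). So the algebra is type D_7, i.e. so(14).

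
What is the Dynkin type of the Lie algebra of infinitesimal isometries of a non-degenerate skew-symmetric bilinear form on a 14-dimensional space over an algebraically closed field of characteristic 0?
This is sp(14), which has dimension 14(14+1)/2 = 105 and rank 14/2 = 7. In the classification of classical Lie algebras, the symplectic algebra sp(2n) has type C_n; here n = 7, so the Dynkin diagram is a chain of 7 nodes with a double edge at one end; the terminal node there is the unique long simple root (C_7). Hence the type is C_7.

C_7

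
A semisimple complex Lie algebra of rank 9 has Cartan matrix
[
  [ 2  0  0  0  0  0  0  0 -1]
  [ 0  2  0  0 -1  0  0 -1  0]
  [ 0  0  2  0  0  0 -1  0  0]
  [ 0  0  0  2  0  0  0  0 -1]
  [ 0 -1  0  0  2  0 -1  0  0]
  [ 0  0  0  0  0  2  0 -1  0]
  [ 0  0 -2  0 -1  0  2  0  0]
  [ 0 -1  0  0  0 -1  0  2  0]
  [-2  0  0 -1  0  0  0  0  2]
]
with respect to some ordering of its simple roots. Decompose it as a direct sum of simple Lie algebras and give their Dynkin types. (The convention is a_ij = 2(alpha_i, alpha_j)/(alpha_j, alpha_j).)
type B_3 ⊕ type B_6

The diagram associated to this matrix has two connected components: the simple roots {alpha_1, alpha_4, alpha_9} form a chain of 3 nodes with a double edge at one end; the terminal node there is the unique short simple root (B_3), and {alpha_2, alpha_3, alpha_5, alpha_6, alpha_7, alpha_8} form a chain of 6 nodes with a double edge at one end; the terminal node there is the unique short simple root (B_6). A semisimple Lie algebra decomposes uniquely as the direct sum of simple ideals, one per connected component of its Dynkin diagram, so g ≅ B_3 ⊕ B_6 (dimension 21 + 78 = 99).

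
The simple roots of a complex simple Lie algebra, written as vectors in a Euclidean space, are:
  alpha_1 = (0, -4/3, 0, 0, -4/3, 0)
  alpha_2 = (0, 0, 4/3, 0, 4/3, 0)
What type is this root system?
A_2

Compute the Cartan integers a_ij = 2(alpha_i, alpha_j)/(alpha_j, alpha_j); the resulting 2x2 Cartan matrix is
[[2, -1], [-1, 2]].
All simple roots have the same length, so the diagram is simply laced. The associated Dynkin diagram is a chain of 2 nodes with single edges (A_2), so the type is A_2 (the algebra sl(3)).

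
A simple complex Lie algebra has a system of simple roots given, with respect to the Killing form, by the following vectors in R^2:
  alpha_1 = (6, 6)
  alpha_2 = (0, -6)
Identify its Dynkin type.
B_2

Compute the Cartan integers a_ij = 2(alpha_i, alpha_j)/(alpha_j, alpha_j); the resulting 2x2 Cartan matrix is
[[2, -2], [-1, 2]].
The roots have two lengths (squared-length ratio 2:1); the short ones are alpha_{2}. The associated Dynkin diagram is a chain of 2 nodes with a double edge at one end; the terminal node there is the unique short simple root (B_2), so the type is B_2 (the algebra so(5)).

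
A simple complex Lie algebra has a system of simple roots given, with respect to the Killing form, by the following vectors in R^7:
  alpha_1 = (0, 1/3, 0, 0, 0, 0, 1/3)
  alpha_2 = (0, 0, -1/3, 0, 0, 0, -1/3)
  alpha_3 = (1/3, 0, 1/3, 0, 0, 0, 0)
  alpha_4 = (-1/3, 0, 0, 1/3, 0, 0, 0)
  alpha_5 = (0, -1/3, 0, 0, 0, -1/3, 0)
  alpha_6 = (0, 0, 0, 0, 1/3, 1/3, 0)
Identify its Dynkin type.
A_6

Compute the Cartan integers a_ij = 2(alpha_i, alpha_j)/(alpha_j, alpha_j); the resulting 6x6 Cartan matrix is
[[2, -1, 0, 0, -1, 0], [-1, 2, -1, 0, 0, 0], [0, -1, 2, -1, 0, 0], [0, 0, -1, 2, 0, 0], [-1, 0, 0, 0, 2, -1], [0, 0, 0, 0, -1, 2]].
All simple roots have the same length, so the diagram is simply laced. The associated Dynkin diagram is a chain of 6 nodes with single edges (A_6), so the type is A_6 (the algebra sl(7)).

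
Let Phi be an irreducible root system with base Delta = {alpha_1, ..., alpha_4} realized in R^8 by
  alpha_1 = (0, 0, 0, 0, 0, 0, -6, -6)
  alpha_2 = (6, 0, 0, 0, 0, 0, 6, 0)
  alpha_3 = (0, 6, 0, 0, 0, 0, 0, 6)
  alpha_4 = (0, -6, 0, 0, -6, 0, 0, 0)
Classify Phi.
Compute the Cartan integers a_ij = 2(alpha_i, alpha_j)/(alpha_j, alpha_j); the resulting 4x4 Cartan matrix is
[[2, -1, -1, 0], [-1, 2, 0, 0], [-1, 0, 2, -1], [0, 0, -1, 2]].
All simple roots have the same length, so the diagram is simply laced. The associated Dynkin diagram is a chain of 4 nodes with single edges (A_4), so the type is A_4 (the algebra sl(5)).

A_4 (sl(5))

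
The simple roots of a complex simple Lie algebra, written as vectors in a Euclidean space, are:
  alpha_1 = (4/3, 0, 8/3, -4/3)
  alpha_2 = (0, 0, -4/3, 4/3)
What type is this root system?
type G_2

Compute the Cartan integers a_ij = 2(alpha_i, alpha_j)/(alpha_j, alpha_j); the resulting 2x2 Cartan matrix is
[[2, -3], [-1, 2]].
The roots have two lengths (squared-length ratio 3:1); the short ones are alpha_{2}. The associated Dynkin diagram is two nodes joined by a triple edge (G_2), so the type is G_2.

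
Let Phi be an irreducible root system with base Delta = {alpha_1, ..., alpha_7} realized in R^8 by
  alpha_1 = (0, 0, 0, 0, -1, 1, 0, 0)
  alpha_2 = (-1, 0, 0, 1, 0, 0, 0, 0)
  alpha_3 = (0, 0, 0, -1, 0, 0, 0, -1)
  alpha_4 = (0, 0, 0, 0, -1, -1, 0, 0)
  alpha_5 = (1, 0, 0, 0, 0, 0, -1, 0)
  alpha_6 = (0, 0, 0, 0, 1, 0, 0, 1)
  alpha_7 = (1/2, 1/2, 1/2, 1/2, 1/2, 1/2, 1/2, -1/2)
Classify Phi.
type E_7

Compute the Cartan integers a_ij = 2(alpha_i, alpha_j)/(alpha_j, alpha_j); the resulting 7x7 Cartan matrix is
[[2, 0, 0, 0, 0, -1, 0], [0, 2, -1, 0, -1, 0, 0], [0, -1, 2, 0, 0, -1, 0], [0, 0, 0, 2, 0, -1, -1], [0, -1, 0, 0, 2, 0, 0], [-1, 0, -1, -1, 0, 2, 0], [0, 0, 0, -1, 0, 0, 2]].
All simple roots have the same length, so the diagram is simply laced. The associated Dynkin diagram is a chain of 6 nodes with one extra node attached to the third node from one end (E_7), so the type is E_7.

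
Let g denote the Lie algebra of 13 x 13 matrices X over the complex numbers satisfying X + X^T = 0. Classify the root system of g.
type B_6

This is so(13) with 13 odd, which has dimension 13(13-1)/2 = 78 and rank (13-1)/2 = 6. In the classification of classical Lie algebras, the orthogonal algebra so(2n+1) in an odd number of variables has type B_n; here n = 6, so the Dynkin diagram is a chain of 6 nodes with a double edge at one end; the terminal node there is the unique short simple root (B_6). Hence the type is B_6.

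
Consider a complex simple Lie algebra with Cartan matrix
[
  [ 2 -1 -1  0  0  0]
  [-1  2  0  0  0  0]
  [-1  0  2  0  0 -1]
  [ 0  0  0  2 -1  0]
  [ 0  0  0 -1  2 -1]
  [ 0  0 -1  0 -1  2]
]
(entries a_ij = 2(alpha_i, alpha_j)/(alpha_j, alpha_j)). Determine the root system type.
The matrix has rank 6 with 2's on the diagonal. Reading the off-diagonal entries as Dynkin edges (a single edge where a_ij = a_ji = -1; a double or triple edge where a_ij * a_ji = 2 or 3), the diagram is a chain of 6 nodes with single edges (A_6). One simple-root ordering that puts it in standard form is (alpha_2, alpha_1, alpha_3, alpha_6, alpha_5, alpha_4). So the algebra is type A_6, i.e. sl(7).

A6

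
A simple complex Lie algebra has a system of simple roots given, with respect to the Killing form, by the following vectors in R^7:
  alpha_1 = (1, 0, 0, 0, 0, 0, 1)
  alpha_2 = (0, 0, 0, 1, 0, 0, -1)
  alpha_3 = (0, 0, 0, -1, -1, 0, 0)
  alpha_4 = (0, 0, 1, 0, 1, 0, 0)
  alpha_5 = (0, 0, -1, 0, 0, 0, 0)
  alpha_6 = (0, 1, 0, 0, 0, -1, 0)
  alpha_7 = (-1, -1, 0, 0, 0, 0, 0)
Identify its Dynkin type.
Compute the Cartan integers a_ij = 2(alpha_i, alpha_j)/(alpha_j, alpha_j); the resulting 7x7 Cartan matrix is
[[2, -1, 0, 0, 0, 0, -1], [-1, 2, -1, 0, 0, 0, 0], [0, -1, 2, -1, 0, 0, 0], [0, 0, -1, 2, -2, 0, 0], [0, 0, 0, -1, 2, 0, 0], [0, 0, 0, 0, 0, 2, -1], [-1, 0, 0, 0, 0, -1, 2]].
The roots have two lengths (squared-length ratio 2:1); the short ones are alpha_{5}. The associated Dynkin diagram is a chain of 7 nodes with a double edge at one end; the terminal node there is the unique short simple root (B_7), so the type is B_7 (the algebra so(15)).

type B_7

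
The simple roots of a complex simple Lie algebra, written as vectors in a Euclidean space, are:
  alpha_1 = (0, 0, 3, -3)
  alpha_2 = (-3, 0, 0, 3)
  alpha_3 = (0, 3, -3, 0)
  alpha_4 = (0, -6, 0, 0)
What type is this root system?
C_4

Compute the Cartan integers a_ij = 2(alpha_i, alpha_j)/(alpha_j, alpha_j); the resulting 4x4 Cartan matrix is
[[2, -1, -1, 0], [-1, 2, 0, 0], [-1, 0, 2, -1], [0, 0, -2, 2]].
The roots have two lengths (squared-length ratio 2:1); the short ones are alpha_{1,2,3}. The associated Dynkin diagram is a chain of 4 nodes with a double edge at one end; the terminal node there is the unique long simple root (C_4), so the type is C_4 (the algebra sp(8)).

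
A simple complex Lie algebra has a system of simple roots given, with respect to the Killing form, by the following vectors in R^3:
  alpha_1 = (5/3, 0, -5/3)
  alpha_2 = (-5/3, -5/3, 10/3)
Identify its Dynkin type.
G_2

Compute the Cartan integers a_ij = 2(alpha_i, alpha_j)/(alpha_j, alpha_j); the resulting 2x2 Cartan matrix is
[[2, -1], [-3, 2]].
The roots have two lengths (squared-length ratio 3:1); the short ones are alpha_{1}. The associated Dynkin diagram is two nodes joined by a triple edge (G_2), so the type is G_2.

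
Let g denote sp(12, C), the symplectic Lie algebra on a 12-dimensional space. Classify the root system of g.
This is sp(12), which has dimension 12(12+1)/2 = 78 and rank 12/2 = 6. In the classification of classical Lie algebras, the symplectic algebra sp(2n) has type C_n; here n = 6, so the Dynkin diagram is a chain of 6 nodes with a double edge at one end; the terminal node there is the unique long simple root (C_6). Hence the type is C_6.

C_6 (sp(12))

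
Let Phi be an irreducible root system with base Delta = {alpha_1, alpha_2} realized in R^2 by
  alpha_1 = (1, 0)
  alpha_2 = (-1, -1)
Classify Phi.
type B_2

Compute the Cartan integers a_ij = 2(alpha_i, alpha_j)/(alpha_j, alpha_j); the resulting 2x2 Cartan matrix is
[[2, -1], [-2, 2]].
The roots have two lengths (squared-length ratio 2:1); the short ones are alpha_{1}. The associated Dynkin diagram is a chain of 2 nodes with a double edge at one end; the terminal node there is the unique short simple root (B_2), so the type is B_2 (the algebra so(5)).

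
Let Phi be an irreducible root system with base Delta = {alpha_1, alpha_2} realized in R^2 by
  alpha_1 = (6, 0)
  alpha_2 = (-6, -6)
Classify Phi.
Compute the Cartan integers a_ij = 2(alpha_i, alpha_j)/(alpha_j, alpha_j); the resulting 2x2 Cartan matrix is
[[2, -1], [-2, 2]].
The roots have two lengths (squared-length ratio 2:1); the short ones are alpha_{1}. The associated Dynkin diagram is a chain of 2 nodes with a double edge at one end; the terminal node there is the unique short simple root (B_2), so the type is B_2 (the algebra so(5)).

B_2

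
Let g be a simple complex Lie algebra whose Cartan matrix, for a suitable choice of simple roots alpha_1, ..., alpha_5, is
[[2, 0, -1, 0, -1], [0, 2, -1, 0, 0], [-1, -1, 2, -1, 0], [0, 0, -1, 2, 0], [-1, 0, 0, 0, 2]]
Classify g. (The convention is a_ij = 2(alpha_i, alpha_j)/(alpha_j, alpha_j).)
type D_5

The matrix has rank 5 with 2's on the diagonal. Reading the off-diagonal entries as Dynkin edges (a single edge where a_ij = a_ji = -1; a double or triple edge where a_ij * a_ji = 2 or 3), the diagram is a chain of 3 nodes with a fork of two nodes at one end (D_5). One simple-root ordering that puts it in standard form is (alpha_5, alpha_1, alpha_3, alpha_2, alpha_4). So the algebra is type D_5, i.e. so(10).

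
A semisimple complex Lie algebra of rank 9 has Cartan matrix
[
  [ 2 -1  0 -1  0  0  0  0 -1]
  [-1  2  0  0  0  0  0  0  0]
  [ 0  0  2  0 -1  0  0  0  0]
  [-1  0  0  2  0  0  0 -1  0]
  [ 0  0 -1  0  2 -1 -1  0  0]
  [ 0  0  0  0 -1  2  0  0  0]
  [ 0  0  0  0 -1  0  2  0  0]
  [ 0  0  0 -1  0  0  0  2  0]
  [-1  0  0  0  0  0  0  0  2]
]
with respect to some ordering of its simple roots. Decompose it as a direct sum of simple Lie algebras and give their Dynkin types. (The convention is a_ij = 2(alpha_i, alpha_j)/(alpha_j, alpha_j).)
The diagram associated to this matrix has two connected components: the simple roots {alpha_3, alpha_5, alpha_6, alpha_7} form a chain of 2 nodes with a fork of two nodes at one end (D_4), and {alpha_1, alpha_2, alpha_4, alpha_8, alpha_9} form a chain of 3 nodes with a fork of two nodes at one end (D_5). A semisimple Lie algebra decomposes uniquely as the direct sum of simple ideals, one per connected component of its Dynkin diagram, so g ≅ D_4 ⊕ D_5 (dimension 28 + 45 = 73).

D_4 (so(8)) ⊕ D_5 (so(10))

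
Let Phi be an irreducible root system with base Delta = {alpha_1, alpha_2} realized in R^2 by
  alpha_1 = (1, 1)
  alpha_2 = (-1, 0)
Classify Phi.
Compute the Cartan integers a_ij = 2(alpha_i, alpha_j)/(alpha_j, alpha_j); the resulting 2x2 Cartan matrix is
[[2, -2], [-1, 2]].
The roots have two lengths (squared-length ratio 2:1); the short ones are alpha_{2}. The associated Dynkin diagram is a chain of 2 nodes with a double edge at one end; the terminal node there is the unique short simple root (B_2), so the type is B_2 (the algebra so(5)).

B_2 (so(5))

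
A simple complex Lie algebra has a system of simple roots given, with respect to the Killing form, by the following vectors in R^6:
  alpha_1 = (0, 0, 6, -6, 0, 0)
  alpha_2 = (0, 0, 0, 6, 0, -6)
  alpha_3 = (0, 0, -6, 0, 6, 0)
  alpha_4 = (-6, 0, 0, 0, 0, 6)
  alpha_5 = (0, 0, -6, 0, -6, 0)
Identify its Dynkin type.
type D_5

Compute the Cartan integers a_ij = 2(alpha_i, alpha_j)/(alpha_j, alpha_j); the resulting 5x5 Cartan matrix is
[[2, -1, -1, 0, -1], [-1, 2, 0, -1, 0], [-1, 0, 2, 0, 0], [0, -1, 0, 2, 0], [-1, 0, 0, 0, 2]].
All simple roots have the same length, so the diagram is simply laced. The associated Dynkin diagram is a chain of 3 nodes with a fork of two nodes at one end (D_5), so the type is D_5 (the algebra so(10)).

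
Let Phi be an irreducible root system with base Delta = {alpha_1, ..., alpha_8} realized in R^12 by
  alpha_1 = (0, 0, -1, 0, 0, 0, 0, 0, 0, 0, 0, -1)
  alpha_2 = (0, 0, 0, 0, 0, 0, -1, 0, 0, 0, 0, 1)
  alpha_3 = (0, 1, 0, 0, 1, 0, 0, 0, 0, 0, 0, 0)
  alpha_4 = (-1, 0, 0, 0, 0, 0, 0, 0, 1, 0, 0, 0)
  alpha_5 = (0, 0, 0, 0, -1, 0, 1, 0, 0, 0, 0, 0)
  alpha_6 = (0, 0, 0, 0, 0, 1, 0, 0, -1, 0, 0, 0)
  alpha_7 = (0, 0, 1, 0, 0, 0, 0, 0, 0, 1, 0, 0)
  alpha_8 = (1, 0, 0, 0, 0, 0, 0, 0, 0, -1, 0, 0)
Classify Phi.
A_8 (sl(9))

Compute the Cartan integers a_ij = 2(alpha_i, alpha_j)/(alpha_j, alpha_j); the resulting 8x8 Cartan matrix is
[[2, -1, 0, 0, 0, 0, -1, 0], [-1, 2, 0, 0, -1, 0, 0, 0], [0, 0, 2, 0, -1, 0, 0, 0], [0, 0, 0, 2, 0, -1, 0, -1], [0, -1, -1, 0, 2, 0, 0, 0], [0, 0, 0, -1, 0, 2, 0, 0], [-1, 0, 0, 0, 0, 0, 2, -1], [0, 0, 0, -1, 0, 0, -1, 2]].
All simple roots have the same length, so the diagram is simply laced. The associated Dynkin diagram is a chain of 8 nodes with single edges (A_8), so the type is A_8 (the algebra sl(9)).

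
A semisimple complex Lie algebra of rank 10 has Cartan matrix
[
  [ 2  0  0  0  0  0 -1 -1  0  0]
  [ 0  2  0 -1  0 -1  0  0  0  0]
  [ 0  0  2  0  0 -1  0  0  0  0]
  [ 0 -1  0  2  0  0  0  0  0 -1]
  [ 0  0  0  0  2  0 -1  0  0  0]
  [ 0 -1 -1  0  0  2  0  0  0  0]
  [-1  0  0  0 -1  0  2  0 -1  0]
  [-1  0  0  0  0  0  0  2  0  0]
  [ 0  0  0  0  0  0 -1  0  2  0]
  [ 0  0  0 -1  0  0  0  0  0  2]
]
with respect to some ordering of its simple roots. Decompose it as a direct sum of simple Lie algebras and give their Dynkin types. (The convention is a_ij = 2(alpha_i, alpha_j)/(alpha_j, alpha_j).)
The diagram associated to this matrix has two connected components: the simple roots {alpha_2, alpha_3, alpha_4, alpha_6, alpha_10} form a chain of 5 nodes with single edges (A_5), and {alpha_1, alpha_5, alpha_7, alpha_8, alpha_9} form a chain of 3 nodes with a fork of two nodes at one end (D_5). A semisimple Lie algebra decomposes uniquely as the direct sum of simple ideals, one per connected component of its Dynkin diagram, so g ≅ A_5 ⊕ D_5 (dimension 35 + 45 = 80).

type A_5 + type D_5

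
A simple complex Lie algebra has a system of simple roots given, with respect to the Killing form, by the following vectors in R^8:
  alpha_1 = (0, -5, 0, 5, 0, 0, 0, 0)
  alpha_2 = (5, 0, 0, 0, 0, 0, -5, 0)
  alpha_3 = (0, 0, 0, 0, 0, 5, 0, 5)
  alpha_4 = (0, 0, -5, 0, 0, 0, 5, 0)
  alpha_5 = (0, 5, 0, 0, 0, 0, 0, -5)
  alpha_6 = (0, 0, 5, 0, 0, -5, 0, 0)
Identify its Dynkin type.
A6

Compute the Cartan integers a_ij = 2(alpha_i, alpha_j)/(alpha_j, alpha_j); the resulting 6x6 Cartan matrix is
[[2, 0, 0, 0, -1, 0], [0, 2, 0, -1, 0, 0], [0, 0, 2, 0, -1, -1], [0, -1, 0, 2, 0, -1], [-1, 0, -1, 0, 2, 0], [0, 0, -1, -1, 0, 2]].
All simple roots have the same length, so the diagram is simply laced. The associated Dynkin diagram is a chain of 6 nodes with single edges (A_6), so the type is A_6 (the algebra sl(7)).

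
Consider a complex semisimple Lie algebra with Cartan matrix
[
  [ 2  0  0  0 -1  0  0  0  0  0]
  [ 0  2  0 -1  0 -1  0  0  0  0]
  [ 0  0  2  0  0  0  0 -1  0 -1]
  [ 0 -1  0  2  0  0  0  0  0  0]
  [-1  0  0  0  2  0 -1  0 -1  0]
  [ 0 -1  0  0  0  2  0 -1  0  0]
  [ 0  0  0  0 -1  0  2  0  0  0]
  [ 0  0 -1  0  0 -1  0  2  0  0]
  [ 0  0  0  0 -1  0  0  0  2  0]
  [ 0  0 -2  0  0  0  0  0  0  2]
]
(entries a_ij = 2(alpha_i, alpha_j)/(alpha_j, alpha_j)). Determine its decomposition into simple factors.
C6 + D4

The diagram associated to this matrix has two connected components: the simple roots {alpha_2, alpha_3, alpha_4, alpha_6, alpha_8, alpha_10} form a chain of 6 nodes with a double edge at one end; the terminal node there is the unique long simple root (C_6), and {alpha_1, alpha_5, alpha_7, alpha_9} form a chain of 2 nodes with a fork of two nodes at one end (D_4). A semisimple Lie algebra decomposes uniquely as the direct sum of simple ideals, one per connected component of its Dynkin diagram, so g ≅ C_6 ⊕ D_4 (dimension 78 + 28 = 106).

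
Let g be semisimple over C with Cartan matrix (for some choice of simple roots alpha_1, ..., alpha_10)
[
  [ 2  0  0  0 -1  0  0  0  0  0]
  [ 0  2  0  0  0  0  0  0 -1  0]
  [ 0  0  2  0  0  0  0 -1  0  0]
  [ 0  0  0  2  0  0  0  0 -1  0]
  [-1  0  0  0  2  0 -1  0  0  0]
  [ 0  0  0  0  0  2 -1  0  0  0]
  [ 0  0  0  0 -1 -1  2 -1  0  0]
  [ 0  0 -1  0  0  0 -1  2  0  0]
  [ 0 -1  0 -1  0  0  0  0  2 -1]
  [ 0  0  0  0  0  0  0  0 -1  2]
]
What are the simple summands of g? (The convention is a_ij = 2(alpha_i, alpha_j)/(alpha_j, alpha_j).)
D_4 + E_6

The diagram associated to this matrix has two connected components: the simple roots {alpha_2, alpha_4, alpha_9, alpha_10} form a chain of 2 nodes with a fork of two nodes at one end (D_4), and {alpha_1, alpha_3, alpha_5, alpha_6, alpha_7, alpha_8} form a chain of 5 nodes with one extra node attached to the third node from one end (E_6). A semisimple Lie algebra decomposes uniquely as the direct sum of simple ideals, one per connected component of its Dynkin diagram, so g ≅ D_4 ⊕ E_6 (dimension 28 + 78 = 106).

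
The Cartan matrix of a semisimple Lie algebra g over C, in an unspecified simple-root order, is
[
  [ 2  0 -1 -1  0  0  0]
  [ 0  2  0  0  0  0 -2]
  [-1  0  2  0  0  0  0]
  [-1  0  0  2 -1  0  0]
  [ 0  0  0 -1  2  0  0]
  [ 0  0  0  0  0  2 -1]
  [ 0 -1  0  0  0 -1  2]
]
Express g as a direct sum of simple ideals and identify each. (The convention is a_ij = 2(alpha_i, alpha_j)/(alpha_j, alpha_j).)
The diagram associated to this matrix has two connected components: the simple roots {alpha_1, alpha_3, alpha_4, alpha_5} form a chain of 4 nodes with single edges (A_4), and {alpha_2, alpha_6, alpha_7} form a chain of 3 nodes with a double edge at one end; the terminal node there is the unique long simple root (C_3). A semisimple Lie algebra decomposes uniquely as the direct sum of simple ideals, one per connected component of its Dynkin diagram, so g ≅ A_4 ⊕ C_3 (dimension 24 + 21 = 45).

A_4 (sl(5)) + C_3 (sp(6))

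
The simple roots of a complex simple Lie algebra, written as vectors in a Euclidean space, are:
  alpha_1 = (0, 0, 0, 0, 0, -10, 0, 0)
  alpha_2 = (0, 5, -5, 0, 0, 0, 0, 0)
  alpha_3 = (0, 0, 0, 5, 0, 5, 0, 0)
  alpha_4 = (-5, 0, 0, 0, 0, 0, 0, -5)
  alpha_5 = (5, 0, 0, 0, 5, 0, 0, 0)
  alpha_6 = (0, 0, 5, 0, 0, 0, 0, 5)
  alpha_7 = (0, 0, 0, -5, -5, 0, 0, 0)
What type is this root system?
C7

Compute the Cartan integers a_ij = 2(alpha_i, alpha_j)/(alpha_j, alpha_j); the resulting 7x7 Cartan matrix is
[[2, 0, -2, 0, 0, 0, 0], [0, 2, 0, 0, 0, -1, 0], [-1, 0, 2, 0, 0, 0, -1], [0, 0, 0, 2, -1, -1, 0], [0, 0, 0, -1, 2, 0, -1], [0, -1, 0, -1, 0, 2, 0], [0, 0, -1, 0, -1, 0, 2]].
The roots have two lengths (squared-length ratio 2:1); the short ones are alpha_{2,3,4,5,6,7}. The associated Dynkin diagram is a chain of 7 nodes with a double edge at one end; the terminal node there is the unique long simple root (C_7), so the type is C_7 (the algebra sp(14)).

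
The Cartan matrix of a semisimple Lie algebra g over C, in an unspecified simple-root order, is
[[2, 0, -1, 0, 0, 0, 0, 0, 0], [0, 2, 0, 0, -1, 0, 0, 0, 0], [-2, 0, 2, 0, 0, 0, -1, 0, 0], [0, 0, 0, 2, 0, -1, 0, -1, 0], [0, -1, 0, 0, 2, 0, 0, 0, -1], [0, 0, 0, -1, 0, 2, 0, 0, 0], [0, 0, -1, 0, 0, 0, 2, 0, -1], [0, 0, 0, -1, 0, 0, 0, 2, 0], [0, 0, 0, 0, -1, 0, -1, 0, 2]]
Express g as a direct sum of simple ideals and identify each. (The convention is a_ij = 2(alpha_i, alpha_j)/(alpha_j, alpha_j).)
The diagram associated to this matrix has two connected components: the simple roots {alpha_4, alpha_6, alpha_8} form a chain of 3 nodes with single edges (A_3), and {alpha_1, alpha_2, alpha_3, alpha_5, alpha_7, alpha_9} form a chain of 6 nodes with a double edge at one end; the terminal node there is the unique short simple root (B_6). A semisimple Lie algebra decomposes uniquely as the direct sum of simple ideals, one per connected component of its Dynkin diagram, so g ≅ A_3 ⊕ B_6 (dimension 15 + 78 = 93).

type A_3 ⊕ type B_6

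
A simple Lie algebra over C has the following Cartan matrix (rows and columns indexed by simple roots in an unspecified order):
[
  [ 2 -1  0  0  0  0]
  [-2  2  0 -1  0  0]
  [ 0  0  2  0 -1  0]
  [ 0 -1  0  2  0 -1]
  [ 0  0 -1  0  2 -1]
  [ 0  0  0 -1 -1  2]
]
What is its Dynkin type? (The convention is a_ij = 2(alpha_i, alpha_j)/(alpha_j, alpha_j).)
B6

The matrix has rank 6 with 2's on the diagonal. Reading the off-diagonal entries as Dynkin edges (a single edge where a_ij = a_ji = -1; a double or triple edge where a_ij * a_ji = 2 or 3), the diagram is a chain of 6 nodes with a double edge at one end; the terminal node there is the unique short simple root (B_6). One simple-root ordering that puts it in standard form is (alpha_3, alpha_5, alpha_6, alpha_4, alpha_2, alpha_1). So the algebra is type B_6, i.e. so(13).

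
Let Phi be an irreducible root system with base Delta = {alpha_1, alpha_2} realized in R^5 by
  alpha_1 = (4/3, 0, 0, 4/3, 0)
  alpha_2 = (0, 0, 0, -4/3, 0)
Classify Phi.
Compute the Cartan integers a_ij = 2(alpha_i, alpha_j)/(alpha_j, alpha_j); the resulting 2x2 Cartan matrix is
[[2, -2], [-1, 2]].
The roots have two lengths (squared-length ratio 2:1); the short ones are alpha_{2}. The associated Dynkin diagram is a chain of 2 nodes with a double edge at one end; the terminal node there is the unique short simple root (B_2), so the type is B_2 (the algebra so(5)).

B2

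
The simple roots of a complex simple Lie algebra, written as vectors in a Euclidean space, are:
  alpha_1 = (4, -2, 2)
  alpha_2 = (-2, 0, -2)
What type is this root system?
Compute the Cartan integers a_ij = 2(alpha_i, alpha_j)/(alpha_j, alpha_j); the resulting 2x2 Cartan matrix is
[[2, -3], [-1, 2]].
The roots have two lengths (squared-length ratio 3:1); the short ones are alpha_{2}. The associated Dynkin diagram is two nodes joined by a triple edge (G_2), so the type is G_2.

G_2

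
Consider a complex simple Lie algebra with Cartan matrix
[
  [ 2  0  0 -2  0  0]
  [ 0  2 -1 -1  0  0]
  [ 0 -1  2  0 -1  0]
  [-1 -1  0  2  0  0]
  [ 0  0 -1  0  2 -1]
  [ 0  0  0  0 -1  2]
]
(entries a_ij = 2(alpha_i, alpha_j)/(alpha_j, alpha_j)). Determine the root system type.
The matrix has rank 6 with 2's on the diagonal. Reading the off-diagonal entries as Dynkin edges (a single edge where a_ij = a_ji = -1; a double or triple edge where a_ij * a_ji = 2 or 3), the diagram is a chain of 6 nodes with a double edge at one end; the terminal node there is the unique long simple root (C_6). One simple-root ordering that puts it in standard form is (alpha_6, alpha_5, alpha_3, alpha_2, alpha_4, alpha_1). So the algebra is type C_6, i.e. sp(12).

C6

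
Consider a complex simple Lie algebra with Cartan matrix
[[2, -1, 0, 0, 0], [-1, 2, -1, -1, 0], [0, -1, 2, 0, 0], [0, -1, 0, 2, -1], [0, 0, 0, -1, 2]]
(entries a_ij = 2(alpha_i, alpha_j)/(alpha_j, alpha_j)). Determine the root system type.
D_5 (so(10))

The matrix has rank 5 with 2's on the diagonal. Reading the off-diagonal entries as Dynkin edges (a single edge where a_ij = a_ji = -1; a double or triple edge where a_ij * a_ji = 2 or 3), the diagram is a chain of 3 nodes with a fork of two nodes at one end (D_5). One simple-root ordering that puts it in standard form is (alpha_5, alpha_4, alpha_2, alpha_1, alpha_3). So the algebra is type D_5, i.e. so(10).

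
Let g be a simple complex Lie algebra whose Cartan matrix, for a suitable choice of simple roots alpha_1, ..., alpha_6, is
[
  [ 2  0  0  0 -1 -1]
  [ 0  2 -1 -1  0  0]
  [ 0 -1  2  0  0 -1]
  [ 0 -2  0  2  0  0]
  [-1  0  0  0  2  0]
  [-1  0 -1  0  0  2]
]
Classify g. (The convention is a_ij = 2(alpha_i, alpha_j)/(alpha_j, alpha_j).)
type C_6

The matrix has rank 6 with 2's on the diagonal. Reading the off-diagonal entries as Dynkin edges (a single edge where a_ij = a_ji = -1; a double or triple edge where a_ij * a_ji = 2 or 3), the diagram is a chain of 6 nodes with a double edge at one end; the terminal node there is the unique long simple root (C_6). One simple-root ordering that puts it in standard form is (alpha_5, alpha_1, alpha_6, alpha_3, alpha_2, alpha_4). So the algebra is type C_6, i.e. sp(12).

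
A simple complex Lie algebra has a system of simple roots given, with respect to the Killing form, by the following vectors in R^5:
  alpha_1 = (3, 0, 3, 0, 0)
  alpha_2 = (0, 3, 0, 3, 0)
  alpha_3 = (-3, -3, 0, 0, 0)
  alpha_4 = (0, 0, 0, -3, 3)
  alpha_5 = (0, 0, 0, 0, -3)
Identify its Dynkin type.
B5

Compute the Cartan integers a_ij = 2(alpha_i, alpha_j)/(alpha_j, alpha_j); the resulting 5x5 Cartan matrix is
[[2, 0, -1, 0, 0], [0, 2, -1, -1, 0], [-1, -1, 2, 0, 0], [0, -1, 0, 2, -2], [0, 0, 0, -1, 2]].
The roots have two lengths (squared-length ratio 2:1); the short ones are alpha_{5}. The associated Dynkin diagram is a chain of 5 nodes with a double edge at one end; the terminal node there is the unique short simple root (B_5), so the type is B_5 (the algebra so(11)).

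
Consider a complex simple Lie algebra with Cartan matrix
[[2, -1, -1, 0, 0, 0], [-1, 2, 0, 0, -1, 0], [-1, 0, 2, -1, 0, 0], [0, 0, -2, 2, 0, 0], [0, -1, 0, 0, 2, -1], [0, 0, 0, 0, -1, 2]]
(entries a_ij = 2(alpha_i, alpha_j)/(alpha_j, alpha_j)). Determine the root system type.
The matrix has rank 6 with 2's on the diagonal. Reading the off-diagonal entries as Dynkin edges (a single edge where a_ij = a_ji = -1; a double or triple edge where a_ij * a_ji = 2 or 3), the diagram is a chain of 6 nodes with a double edge at one end; the terminal node there is the unique long simple root (C_6). One simple-root ordering that puts it in standard form is (alpha_6, alpha_5, alpha_2, alpha_1, alpha_3, alpha_4). So the algebra is type C_6, i.e. sp(12).

type C_6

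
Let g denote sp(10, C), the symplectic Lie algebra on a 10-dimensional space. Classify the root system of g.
This is sp(10), which has dimension 10(10+1)/2 = 55 and rank 10/2 = 5. In the classification of classical Lie algebras, the symplectic algebra sp(2n) has type C_n; here n = 5, so the Dynkin diagram is a chain of 5 nodes with a double edge at one end; the terminal node there is the unique long simple root (C_5). Hence the type is C_5.

C_5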